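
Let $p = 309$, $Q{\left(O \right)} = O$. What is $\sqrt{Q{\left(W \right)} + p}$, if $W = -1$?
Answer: $2 \sqrt{77} \approx 17.55$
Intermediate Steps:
$\sqrt{Q{\left(W \right)} + p} = \sqrt{-1 + 309} = \sqrt{308} = 2 \sqrt{77}$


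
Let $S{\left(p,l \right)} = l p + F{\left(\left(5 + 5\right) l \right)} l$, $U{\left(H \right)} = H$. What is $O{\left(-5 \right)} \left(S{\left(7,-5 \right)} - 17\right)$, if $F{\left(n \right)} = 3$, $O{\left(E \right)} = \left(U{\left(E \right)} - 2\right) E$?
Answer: $-2345$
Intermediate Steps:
$O{\left(E \right)} = E \left(-2 + E\right)$ ($O{\left(E \right)} = \left(E - 2\right) E = \left(-2 + E\right) E = E \left(-2 + E\right)$)
$S{\left(p,l \right)} = 3 l + l p$ ($S{\left(p,l \right)} = l p + 3 l = 3 l + l p$)
$O{\left(-5 \right)} \left(S{\left(7,-5 \right)} - 17\right) = - 5 \left(-2 - 5\right) \left(- 5 \left(3 + 7\right) - 17\right) = \left(-5\right) \left(-7\right) \left(\left(-5\right) 10 - 17\right) = 35 \left(-50 - 17\right) = 35 \left(-67\right) = -2345$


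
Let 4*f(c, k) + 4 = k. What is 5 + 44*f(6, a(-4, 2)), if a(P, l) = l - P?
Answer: 27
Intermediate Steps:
f(c, k) = -1 + k/4
5 + 44*f(6, a(-4, 2)) = 5 + 44*(-1 + (2 - 1*(-4))/4) = 5 + 44*(-1 + (2 + 4)/4) = 5 + 44*(-1 + (¼)*6) = 5 + 44*(-1 + 3/2) = 5 + 44*(½) = 5 + 22 = 27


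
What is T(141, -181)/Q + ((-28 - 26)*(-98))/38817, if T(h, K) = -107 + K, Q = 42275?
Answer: 1242924/9596425 ≈ 0.12952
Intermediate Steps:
T(141, -181)/Q + ((-28 - 26)*(-98))/38817 = (-107 - 181)/42275 + ((-28 - 26)*(-98))/38817 = -288*1/42275 - 54*(-98)*(1/38817) = -288/42275 + 5292*(1/38817) = -288/42275 + 588/4313 = 1242924/9596425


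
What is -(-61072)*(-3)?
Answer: -183216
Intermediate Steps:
-(-61072)*(-3) = -30536*6 = -183216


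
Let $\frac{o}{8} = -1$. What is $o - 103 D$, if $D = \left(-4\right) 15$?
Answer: $6172$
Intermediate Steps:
$o = -8$ ($o = 8 \left(-1\right) = -8$)
$D = -60$
$o - 103 D = -8 - -6180 = -8 + 6180 = 6172$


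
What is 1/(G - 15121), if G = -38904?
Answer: -1/54025 ≈ -1.8510e-5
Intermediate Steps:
1/(G - 15121) = 1/(-38904 - 15121) = 1/(-54025) = -1/54025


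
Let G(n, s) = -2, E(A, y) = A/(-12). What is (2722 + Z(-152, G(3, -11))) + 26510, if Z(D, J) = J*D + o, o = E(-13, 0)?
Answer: 354445/12 ≈ 29537.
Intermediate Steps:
E(A, y) = -A/12 (E(A, y) = A*(-1/12) = -A/12)
o = 13/12 (o = -1/12*(-13) = 13/12 ≈ 1.0833)
Z(D, J) = 13/12 + D*J (Z(D, J) = J*D + 13/12 = D*J + 13/12 = 13/12 + D*J)
(2722 + Z(-152, G(3, -11))) + 26510 = (2722 + (13/12 - 152*(-2))) + 26510 = (2722 + (13/12 + 304)) + 26510 = (2722 + 3661/12) + 26510 = 36325/12 + 26510 = 354445/12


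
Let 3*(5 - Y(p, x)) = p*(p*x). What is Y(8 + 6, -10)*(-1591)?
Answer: -3142225/3 ≈ -1.0474e+6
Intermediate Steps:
Y(p, x) = 5 - x*p²/3 (Y(p, x) = 5 - p*p*x/3 = 5 - x*p²/3)
Y(8 + 6, -10)*(-1591) = (5 - ⅓*(-10)*(8 + 6)²)*(-1591) = (5 - ⅓*(-10)*14²)*(-1591) = (5 - ⅓*(-10)*196)*(-1591) = (5 + 1960/3)*(-1591) = (1975/3)*(-1591) = -3142225/3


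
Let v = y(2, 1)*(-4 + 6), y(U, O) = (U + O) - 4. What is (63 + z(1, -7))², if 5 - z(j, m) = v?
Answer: 4900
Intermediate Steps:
y(U, O) = -4 + O + U (y(U, O) = (O + U) - 4 = -4 + O + U)
v = -2 (v = (-4 + 1 + 2)*(-4 + 6) = -1*2 = -2)
z(j, m) = 7 (z(j, m) = 5 - 1*(-2) = 5 + 2 = 7)
(63 + z(1, -7))² = (63 + 7)² = 70² = 4900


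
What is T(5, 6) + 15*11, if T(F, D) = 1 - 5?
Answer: 161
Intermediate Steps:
T(F, D) = -4
T(5, 6) + 15*11 = -4 + 15*11 = -4 + 165 = 161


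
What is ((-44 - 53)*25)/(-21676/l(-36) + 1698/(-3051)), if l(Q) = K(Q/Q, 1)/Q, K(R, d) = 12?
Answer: -493245/13226582 ≈ -0.037292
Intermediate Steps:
l(Q) = 12/Q
((-44 - 53)*25)/(-21676/l(-36) + 1698/(-3051)) = ((-44 - 53)*25)/(-21676/(12/(-36)) + 1698/(-3051)) = (-97*25)/(-21676/(12*(-1/36)) + 1698*(-1/3051)) = -2425/(-21676/(-1/3) - 566/1017) = -2425/(-21676*(-3) - 566/1017) = -2425/(65028 - 566/1017) = -2425/66132910/1017 = -2425*1017/66132910 = -493245/13226582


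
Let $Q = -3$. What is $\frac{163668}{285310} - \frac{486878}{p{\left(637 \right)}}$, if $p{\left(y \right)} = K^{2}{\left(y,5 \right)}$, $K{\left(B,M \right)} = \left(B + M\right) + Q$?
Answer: $- \frac{36041040376}{58249032255} \approx -0.61874$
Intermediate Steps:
$K{\left(B,M \right)} = -3 + B + M$ ($K{\left(B,M \right)} = \left(B + M\right) - 3 = -3 + B + M$)
$p{\left(y \right)} = \left(2 + y\right)^{2}$ ($p{\left(y \right)} = \left(-3 + y + 5\right)^{2} = \left(2 + y\right)^{2}$)
$\frac{163668}{285310} - \frac{486878}{p{\left(637 \right)}} = \frac{163668}{285310} - \frac{486878}{\left(2 + 637\right)^{2}} = 163668 \cdot \frac{1}{285310} - \frac{486878}{639^{2}} = \frac{81834}{142655} - \frac{486878}{408321} = - \frac{36041040376}{58249032255}$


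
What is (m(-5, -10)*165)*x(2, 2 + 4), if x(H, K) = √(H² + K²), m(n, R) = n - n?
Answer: 0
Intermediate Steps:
m(n, R) = 0
(m(-5, -10)*165)*x(2, 2 + 4) = (0*165)*√(2² + (2 + 4)²) = 0*√(4 + 6²) = 0*√(4 + 36) = 0*√40 = 0*(2*√10) = 0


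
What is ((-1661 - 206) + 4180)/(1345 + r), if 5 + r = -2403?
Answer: -2313/1063 ≈ -2.1759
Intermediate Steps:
r = -2408 (r = -5 - 2403 = -2408)
((-1661 - 206) + 4180)/(1345 + r) = ((-1661 - 206) + 4180)/(1345 - 2408) = (-1867 + 4180)/(-1063) = 2313*(-1/1063) = -2313/1063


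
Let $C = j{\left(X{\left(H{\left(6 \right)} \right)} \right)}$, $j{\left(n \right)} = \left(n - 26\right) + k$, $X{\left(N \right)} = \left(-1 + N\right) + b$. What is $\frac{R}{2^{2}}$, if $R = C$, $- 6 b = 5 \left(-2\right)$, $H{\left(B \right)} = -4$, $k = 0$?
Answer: $- \frac{22}{3} \approx -7.3333$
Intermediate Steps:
$b = \frac{5}{3}$ ($b = - \frac{5 \left(-2\right)}{6} = \left(- \frac{1}{6}\right) \left(-10\right) = \frac{5}{3} \approx 1.6667$)
$X{\left(N \right)} = \frac{2}{3} + N$ ($X{\left(N \right)} = \left(-1 + N\right) + \frac{5}{3} = \frac{2}{3} + N$)
$j{\left(n \right)} = -26 + n$ ($j{\left(n \right)} = \left(n - 26\right) + 0 = \left(-26 + n\right) + 0 = -26 + n$)
$C = - \frac{88}{3}$ ($C = -26 + \left(\frac{2}{3} - 4\right) = -26 - \frac{10}{3} = - \frac{88}{3} \approx -29.333$)
$R = - \frac{88}{3} \approx -29.333$
$\frac{R}{2^{2}} = - \frac{88}{3 \cdot 2^{2}} = - \frac{88}{3 \cdot 4} = \left(- \frac{88}{3}\right) \frac{1}{4} = - \frac{22}{3}$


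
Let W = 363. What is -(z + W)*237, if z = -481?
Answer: 27966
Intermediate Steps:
-(z + W)*237 = -(-481 + 363)*237 = -(-118)*237 = -1*(-27966) = 27966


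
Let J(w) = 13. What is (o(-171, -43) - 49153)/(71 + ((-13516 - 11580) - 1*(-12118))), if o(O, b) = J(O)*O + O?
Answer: 51547/12907 ≈ 3.9937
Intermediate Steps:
o(O, b) = 14*O (o(O, b) = 13*O + O = 14*O)
(o(-171, -43) - 49153)/(71 + ((-13516 - 11580) - 1*(-12118))) = (14*(-171) - 49153)/(71 + ((-13516 - 11580) - 1*(-12118))) = (-2394 - 49153)/(71 + (-25096 + 12118)) = -51547/(71 - 12978) = -51547/(-12907) = -51547*(-1/12907) = 51547/12907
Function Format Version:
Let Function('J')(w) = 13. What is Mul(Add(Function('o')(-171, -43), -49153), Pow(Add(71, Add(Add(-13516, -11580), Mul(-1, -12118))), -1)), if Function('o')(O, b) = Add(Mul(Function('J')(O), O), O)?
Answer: Rational(51547, 12907) ≈ 3.9937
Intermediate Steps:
Function('o')(O, b) = Mul(14, O) (Function('o')(O, b) = Add(Mul(13, O), O) = Mul(14, O))
Mul(Add(Function('o')(-171, -43), -49153), Pow(Add(71, Add(Add(-13516, -11580), Mul(-1, -12118))), -1)) = Mul(Add(Mul(14, -171), -49153), Pow(Add(71, Add(Add(-13516, -11580), Mul(-1, -12118))), -1)) = Mul(Add(-2394, -49153), Pow(Add(71, Add(-25096, 12118)), -1)) = Mul(-51547, Pow(Add(71, -12978), -1)) = Mul(-51547, Pow(-12907, -1)) = Mul(-51547, Rational(-1, 12907)) = Rational(51547, 12907)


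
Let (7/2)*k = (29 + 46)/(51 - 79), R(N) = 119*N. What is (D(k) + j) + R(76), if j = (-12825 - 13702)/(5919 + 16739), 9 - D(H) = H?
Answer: 5025285339/555121 ≈ 9052.6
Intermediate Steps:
k = -75/98 (k = 2*((29 + 46)/(51 - 79))/7 = 2*(75/(-28))/7 = 2*(75*(-1/28))/7 = (2/7)*(-75/28) = -75/98 ≈ -0.76531)
D(H) = 9 - H
j = -26527/22658 ≈ -1.1708
(D(k) + j) + R(76) = ((9 - 1*(-75/98)) - 26527/22658) + 119*76 = ((9 + 75/98) - 26527/22658) + 9044 = (957/98 - 26527/22658) + 9044 = 4771015/555121 + 9044 = 5025285339/555121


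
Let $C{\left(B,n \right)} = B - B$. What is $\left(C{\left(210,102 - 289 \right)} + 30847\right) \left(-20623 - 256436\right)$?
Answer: $-8546438973$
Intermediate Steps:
$C{\left(B,n \right)} = 0$
$\left(C{\left(210,102 - 289 \right)} + 30847\right) \left(-20623 - 256436\right) = \left(0 + 30847\right) \left(-20623 - 256436\right) = 30847 \left(-277059\right) = -8546438973$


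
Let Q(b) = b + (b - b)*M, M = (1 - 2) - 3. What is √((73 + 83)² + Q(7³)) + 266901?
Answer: 266901 + √24679 ≈ 2.6706e+5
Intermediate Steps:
M = -4 (M = -1 - 3 = -4)
Q(b) = b (Q(b) = b + (b - b)*(-4) = b + 0*(-4) = b + 0 = b)
√((73 + 83)² + Q(7³)) + 266901 = √((73 + 83)² + 7³) + 266901 = √(156² + 343) + 266901 = √(24336 + 343) + 266901 = √24679 + 266901 = 266901 + √24679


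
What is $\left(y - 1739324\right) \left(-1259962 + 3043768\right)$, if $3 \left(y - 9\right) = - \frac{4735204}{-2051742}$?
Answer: $- \frac{3182866503495512786}{1025871} \approx -3.1026 \cdot 10^{12}$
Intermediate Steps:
$y = \frac{30066119}{3077613}$ ($y = 9 + \frac{\left(-4735204\right) \frac{1}{-2051742}}{3} = 9 + \frac{\left(-4735204\right) \left(- \frac{1}{2051742}\right)}{3} = 9 + \frac{1}{3} \cdot \frac{2367602}{1025871} = 9 + \frac{2367602}{3077613} = \frac{30066119}{3077613} \approx 9.7693$)
$\left(y - 1739324\right) \left(-1259962 + 3043768\right) = \left(\frac{30066119}{3077613} - 1739324\right) \left(-1259962 + 3043768\right) = \left(- \frac{5352936087493}{3077613}\right) 1783806 = - \frac{3182866503495512786}{1025871}$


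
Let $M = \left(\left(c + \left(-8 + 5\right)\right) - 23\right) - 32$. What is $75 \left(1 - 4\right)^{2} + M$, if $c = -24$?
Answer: $593$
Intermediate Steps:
$M = -82$ ($M = \left(\left(-24 + \left(-8 + 5\right)\right) - 23\right) - 32 = \left(\left(-24 - 3\right) - 23\right) - 32 = \left(-27 - 23\right) - 32 = -50 - 32 = -82$)
$75 \left(1 - 4\right)^{2} + M = 75 \left(1 - 4\right)^{2} - 82 = 75 \left(-3\right)^{2} - 82 = 75 \cdot 9 - 82 = 675 - 82 = 593$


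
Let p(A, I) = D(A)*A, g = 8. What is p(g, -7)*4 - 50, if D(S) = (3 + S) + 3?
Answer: 398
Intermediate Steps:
D(S) = 6 + S
p(A, I) = A*(6 + A) (p(A, I) = (6 + A)*A = A*(6 + A))
p(g, -7)*4 - 50 = (8*(6 + 8))*4 - 50 = (8*14)*4 - 50 = 112*4 - 50 = 448 - 50 = 398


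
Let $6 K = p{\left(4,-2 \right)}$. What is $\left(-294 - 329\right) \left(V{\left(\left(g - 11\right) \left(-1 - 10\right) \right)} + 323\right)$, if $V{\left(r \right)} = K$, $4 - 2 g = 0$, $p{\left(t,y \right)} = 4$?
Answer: $- \frac{604933}{3} \approx -2.0164 \cdot 10^{5}$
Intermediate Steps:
$g = 2$ ($g = 2 - 0 = 2 + 0 = 2$)
$K = \frac{2}{3}$ ($K = \frac{1}{6} \cdot 4 = \frac{2}{3} \approx 0.66667$)
$V{\left(r \right)} = \frac{2}{3}$
$\left(-294 - 329\right) \left(V{\left(\left(g - 11\right) \left(-1 - 10\right) \right)} + 323\right) = \left(-294 - 329\right) \left(\frac{2}{3} + 323\right) = \left(-623\right) \frac{971}{3} = - \frac{604933}{3}$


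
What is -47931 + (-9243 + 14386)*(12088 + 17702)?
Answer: 153162039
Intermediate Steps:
-47931 + (-9243 + 14386)*(12088 + 17702) = -47931 + 5143*29790 = -47931 + 153209970 = 153162039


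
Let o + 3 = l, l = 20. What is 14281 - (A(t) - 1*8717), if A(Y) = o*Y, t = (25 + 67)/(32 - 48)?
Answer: 92383/4 ≈ 23096.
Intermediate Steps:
o = 17 (o = -3 + 20 = 17)
t = -23/4 (t = 92/(-16) = 92*(-1/16) = -23/4 ≈ -5.7500)
A(Y) = 17*Y
14281 - (A(t) - 1*8717) = 14281 - (17*(-23/4) - 1*8717) = 14281 - (-391/4 - 8717) = 14281 - 1*(-35259/4) = 14281 + 35259/4 = 92383/4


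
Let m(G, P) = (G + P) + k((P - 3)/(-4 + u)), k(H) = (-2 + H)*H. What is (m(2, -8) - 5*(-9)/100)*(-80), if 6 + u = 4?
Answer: 4216/9 ≈ 468.44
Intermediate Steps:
u = -2 (u = -6 + 4 = -2)
k(H) = H*(-2 + H)
m(G, P) = G + P + (1/2 - P/6)*(-3/2 - P/6) (m(G, P) = (G + P) + ((P - 3)/(-4 - 2))*(-2 + (P - 3)/(-4 - 2)) = (G + P) + ((-3 + P)/(-6))*(-2 + (-3 + P)/(-6)) = (G + P) + ((-3 + P)*(-1/6))*(-2 + (-3 + P)*(-1/6)) = (G + P) + (1/2 - P/6)*(-2 + (1/2 - P/6)) = (G + P) + (1/2 - P/6)*(-3/2 - P/6) = G + P + (1/2 - P/6)*(-3/2 - P/6))
(m(2, -8) - 5*(-9)/100)*(-80) = ((2 - 8 + (-3 - 8)*(9 - 8)/36) - 5*(-9)/100)*(-80) = ((2 - 8 + (1/36)*(-11)*1) + 45*(1/100))*(-80) = ((2 - 8 - 11/36) + 9/20)*(-80) = (-227/36 + 9/20)*(-80) = -527/90*(-80) = 4216/9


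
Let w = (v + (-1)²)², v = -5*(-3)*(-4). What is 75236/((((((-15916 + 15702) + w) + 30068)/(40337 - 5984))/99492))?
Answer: 257145262987536/33335 ≈ 7.7140e+9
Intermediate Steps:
v = -60 (v = 15*(-4) = -60)
w = 3481 (w = (-60 + (-1)²)² = (-60 + 1)² = (-59)² = 3481)
75236/((((((-15916 + 15702) + w) + 30068)/(40337 - 5984))/99492)) = 75236/((((((-15916 + 15702) + 3481) + 30068)/(40337 - 5984))/99492)) = 75236/(((((-214 + 3481) + 30068)/34353)*(1/99492))) = 75236/((((3267 + 30068)*(1/34353))*(1/99492))) = 75236/(((33335*(1/34353))*(1/99492))) = 75236/(((33335/34353)*(1/99492))) = 75236/(33335/3417848676) = 75236*(3417848676/33335) = 257145262987536/33335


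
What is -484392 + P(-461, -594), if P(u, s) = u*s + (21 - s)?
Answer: -209943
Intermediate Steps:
P(u, s) = 21 - s + s*u (P(u, s) = s*u + (21 - s) = 21 - s + s*u)
-484392 + P(-461, -594) = -484392 + (21 - 1*(-594) - 594*(-461)) = -484392 + (21 + 594 + 273834) = -484392 + 274449 = -209943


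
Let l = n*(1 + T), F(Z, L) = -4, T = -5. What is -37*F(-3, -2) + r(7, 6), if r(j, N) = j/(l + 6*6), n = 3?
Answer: 3559/24 ≈ 148.29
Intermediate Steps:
l = -12 (l = 3*(1 - 5) = 3*(-4) = -12)
r(j, N) = j/24 (r(j, N) = j/(-12 + 6*6) = j/(-12 + 36) = j/24)
-37*F(-3, -2) + r(7, 6) = -37*(-4) + (1/24)*7 = 148 + 7/24 = 3559/24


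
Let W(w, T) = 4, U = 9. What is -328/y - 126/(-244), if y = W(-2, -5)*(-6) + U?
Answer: 40961/1830 ≈ 22.383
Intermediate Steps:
y = -15 (y = 4*(-6) + 9 = -24 + 9 = -15)
-328/y - 126/(-244) = -328/(-15) - 126/(-244) = -328*(-1/15) - 126*(-1/244) = 328/15 + 63/122 = 40961/1830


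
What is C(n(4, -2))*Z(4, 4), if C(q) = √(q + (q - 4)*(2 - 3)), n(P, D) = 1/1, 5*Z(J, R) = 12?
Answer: 24/5 ≈ 4.8000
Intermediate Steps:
Z(J, R) = 12/5 (Z(J, R) = (⅕)*12 = 12/5)
n(P, D) = 1
C(q) = 2 (C(q) = √(q + (-4 + q)*(-1)) = √(q + (4 - q)) = √4 = 2)
C(n(4, -2))*Z(4, 4) = 2*(12/5) = 24/5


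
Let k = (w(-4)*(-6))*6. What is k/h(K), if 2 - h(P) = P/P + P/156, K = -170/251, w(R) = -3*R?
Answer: -8457696/19663 ≈ -430.13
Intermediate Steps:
K = -170/251 (K = -170*1/251 = -170/251 ≈ -0.67729)
h(P) = 1 - P/156 (h(P) = 2 - (P/P + P/156) = 2 - (1 + P*(1/156)) = 2 - (1 + P/156) = 2 + (-1 - P/156) = 1 - P/156)
k = -432 (k = (-3*(-4)*(-6))*6 = (12*(-6))*6 = -72*6 = -432)
k/h(K) = -432/(1 - 1/156*(-170/251)) = -432/(1 + 85/19578) = -432/19663/19578 = -432*19578/19663 = -8457696/19663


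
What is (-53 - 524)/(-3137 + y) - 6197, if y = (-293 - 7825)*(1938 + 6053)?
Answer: -402024642198/64874075 ≈ -6197.0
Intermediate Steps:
y = -64870938 (y = -8118*7991 = -64870938)
(-53 - 524)/(-3137 + y) - 6197 = (-53 - 524)/(-3137 - 64870938) - 6197 = -577/(-64874075) - 6197 = -577*(-1/64874075) - 6197 = 577/64874075 - 6197 = -402024642198/64874075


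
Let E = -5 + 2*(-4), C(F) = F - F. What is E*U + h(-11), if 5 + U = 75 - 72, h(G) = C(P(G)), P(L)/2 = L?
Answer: 26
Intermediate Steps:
P(L) = 2*L
C(F) = 0
h(G) = 0
U = -2 (U = -5 + (75 - 72) = -5 + 3 = -2)
E = -13 (E = -5 - 8 = -13)
E*U + h(-11) = -13*(-2) + 0 = 26 + 0 = 26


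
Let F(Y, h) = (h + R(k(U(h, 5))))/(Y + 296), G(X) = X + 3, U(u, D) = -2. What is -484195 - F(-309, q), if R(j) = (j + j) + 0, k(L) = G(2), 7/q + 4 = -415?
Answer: -2637405982/5447 ≈ -4.8419e+5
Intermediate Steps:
G(X) = 3 + X
q = -7/419 (q = 7/(-4 - 415) = 7/(-419) = 7*(-1/419) = -7/419 ≈ -0.016706)
k(L) = 5 (k(L) = 3 + 2 = 5)
R(j) = 2*j (R(j) = 2*j + 0 = 2*j)
F(Y, h) = (10 + h)/(296 + Y) (F(Y, h) = (h + 2*5)/(Y + 296) = (h + 10)/(296 + Y) = (10 + h)/(296 + Y))
-484195 - F(-309, q) = -484195 - (10 - 7/419)/(296 - 309) = -484195 - 4183/((-13)*419) = -484195 - (-1)*4183/(13*419) = -484195 - 1*(-4183/5447) = -484195 + 4183/5447 = -2637405982/5447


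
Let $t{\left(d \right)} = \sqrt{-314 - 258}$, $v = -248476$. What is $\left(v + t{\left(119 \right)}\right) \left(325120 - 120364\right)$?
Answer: $-50876951856 + 409512 i \sqrt{143} \approx -5.0877 \cdot 10^{10} + 4.897 \cdot 10^{6} i$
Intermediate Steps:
$t{\left(d \right)} = 2 i \sqrt{143}$ ($t{\left(d \right)} = \sqrt{-572} = 2 i \sqrt{143}$)
$\left(v + t{\left(119 \right)}\right) \left(325120 - 120364\right) = \left(-248476 + 2 i \sqrt{143}\right) \left(325120 - 120364\right) = \left(-248476 + 2 i \sqrt{143}\right) 204756 = -50876951856 + 409512 i \sqrt{143}$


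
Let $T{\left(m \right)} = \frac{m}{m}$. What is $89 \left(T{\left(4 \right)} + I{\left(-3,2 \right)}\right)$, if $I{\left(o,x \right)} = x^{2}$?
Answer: $445$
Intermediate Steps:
$T{\left(m \right)} = 1$
$89 \left(T{\left(4 \right)} + I{\left(-3,2 \right)}\right) = 89 \left(1 + 2^{2}\right) = 89 \left(1 + 4\right) = 89 \cdot 5 = 445$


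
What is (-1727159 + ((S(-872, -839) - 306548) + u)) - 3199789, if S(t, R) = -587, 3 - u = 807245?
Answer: -6041325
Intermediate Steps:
u = -807242 (u = 3 - 1*807245 = 3 - 807245 = -807242)
(-1727159 + ((S(-872, -839) - 306548) + u)) - 3199789 = (-1727159 + ((-587 - 306548) - 807242)) - 3199789 = (-1727159 + (-307135 - 807242)) - 3199789 = (-1727159 - 1114377) - 3199789 = -2841536 - 3199789 = -6041325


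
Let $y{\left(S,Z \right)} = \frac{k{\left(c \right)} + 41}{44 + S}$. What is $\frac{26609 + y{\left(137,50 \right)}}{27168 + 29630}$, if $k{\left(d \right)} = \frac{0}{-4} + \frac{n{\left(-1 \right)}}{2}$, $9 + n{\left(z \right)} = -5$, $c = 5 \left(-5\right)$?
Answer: $\frac{4816263}{10280438} \approx 0.46849$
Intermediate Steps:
$c = -25$
$n{\left(z \right)} = -14$ ($n{\left(z \right)} = -9 - 5 = -14$)
$k{\left(d \right)} = -7$ ($k{\left(d \right)} = \frac{0}{-4} - \frac{14}{2} = 0 \left(- \frac{1}{4}\right) - 7 = 0 - 7 = -7$)
$y{\left(S,Z \right)} = \frac{34}{44 + S}$ ($y{\left(S,Z \right)} = \frac{-7 + 41}{44 + S} = \frac{34}{44 + S}$)
$\frac{26609 + y{\left(137,50 \right)}}{27168 + 29630} = \frac{26609 + \frac{34}{44 + 137}}{27168 + 29630} = \frac{26609 + \frac{34}{181}}{56798} = \left(26609 + 34 \cdot \frac{1}{181}\right) \frac{1}{56798} = \left(26609 + \frac{34}{181}\right) \frac{1}{56798} = \frac{4816263}{181} \cdot \frac{1}{56798} = \frac{4816263}{10280438}$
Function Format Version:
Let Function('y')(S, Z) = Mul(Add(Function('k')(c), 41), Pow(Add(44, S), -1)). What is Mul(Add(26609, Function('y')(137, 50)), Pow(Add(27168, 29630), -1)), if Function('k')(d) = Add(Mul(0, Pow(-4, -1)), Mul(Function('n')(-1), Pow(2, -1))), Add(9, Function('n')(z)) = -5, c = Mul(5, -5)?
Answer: Rational(4816263, 10280438) ≈ 0.46849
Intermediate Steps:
c = -25
Function('n')(z) = -14 (Function('n')(z) = Add(-9, -5) = -14)
Function('k')(d) = -7 (Function('k')(d) = Add(Mul(0, Pow(-4, -1)), Mul(-14, Pow(2, -1))) = Add(Mul(0, Rational(-1, 4)), Mul(-14, Rational(1, 2))) = Add(0, -7) = -7)
Function('y')(S, Z) = Mul(34, Pow(Add(44, S), -1)) (Function('y')(S, Z) = Mul(Add(-7, 41), Pow(Add(44, S), -1)) = Mul(34, Pow(Add(44, S), -1)))
Mul(Add(26609, Function('y')(137, 50)), Pow(Add(27168, 29630), -1)) = Mul(Add(26609, Mul(34, Pow(Add(44, 137), -1))), Pow(Add(27168, 29630), -1)) = Mul(Add(26609, Mul(34, Pow(181, -1))), Pow(56798, -1)) = Mul(Add(26609, Mul(34, Rational(1, 181))), Rational(1, 56798)) = Mul(Add(26609, Rational(34, 181)), Rational(1, 56798)) = Mul(Rational(4816263, 181), Rational(1, 56798)) = Rational(4816263, 10280438)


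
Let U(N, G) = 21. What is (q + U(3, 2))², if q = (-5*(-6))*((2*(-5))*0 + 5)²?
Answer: 594441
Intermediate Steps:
q = 750 (q = 30*(-10*0 + 5)² = 30*(0 + 5)² = 30*5² = 30*25 = 750)
(q + U(3, 2))² = (750 + 21)² = 771² = 594441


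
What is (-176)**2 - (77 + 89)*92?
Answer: 15704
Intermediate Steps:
(-176)**2 - (77 + 89)*92 = 30976 - 166*92 = 30976 - 1*15272 = 30976 - 15272 = 15704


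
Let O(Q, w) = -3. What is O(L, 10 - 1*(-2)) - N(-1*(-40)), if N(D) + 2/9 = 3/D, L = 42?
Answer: -1027/360 ≈ -2.8528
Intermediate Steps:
N(D) = -2/9 + 3/D
O(L, 10 - 1*(-2)) - N(-1*(-40)) = -3 - (-2/9 + 3/((-1*(-40)))) = -3 - (-2/9 + 3/40) = -3 - 1*(-53/360) = -3 + 53/360 = -1027/360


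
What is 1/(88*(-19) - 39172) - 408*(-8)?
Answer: 133314815/40844 ≈ 3264.0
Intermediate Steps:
1/(88*(-19) - 39172) - 408*(-8) = 1/(-1672 - 39172) - 1*(-3264) = 1/(-40844) + 3264 = -1/40844 + 3264 = 133314815/40844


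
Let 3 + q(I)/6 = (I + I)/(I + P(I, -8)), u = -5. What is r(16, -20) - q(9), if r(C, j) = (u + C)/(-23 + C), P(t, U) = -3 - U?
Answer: 61/7 ≈ 8.7143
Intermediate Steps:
r(C, j) = (-5 + C)/(-23 + C)
q(I) = -18 + 12*I/(5 + I) (q(I) = -18 + 6*((I + I)/(I + (-3 - 1*(-8)))) = -18 + 6*((2*I)/(I + (-3 + 8))) = -18 + 6*((2*I)/(I + 5)) = -18 + 6*((2*I)/(5 + I)) = -18 + 6*(2*I/(5 + I)) = -18 + 12*I/(5 + I))
r(16, -20) - q(9) = (-5 + 16)/(-23 + 16) - 6*(-15 - 1*9)/(5 + 9) = 11/(-7) - 6*(-15 - 9)/14 = -1/7*11 - 6*(-24)/14 = -11/7 - 1*(-72/7) = -11/7 + 72/7 = 61/7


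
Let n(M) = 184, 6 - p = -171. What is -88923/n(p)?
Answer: -88923/184 ≈ -483.28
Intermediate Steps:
p = 177 (p = 6 - 1*(-171) = 6 + 171 = 177)
-88923/n(p) = -88923/184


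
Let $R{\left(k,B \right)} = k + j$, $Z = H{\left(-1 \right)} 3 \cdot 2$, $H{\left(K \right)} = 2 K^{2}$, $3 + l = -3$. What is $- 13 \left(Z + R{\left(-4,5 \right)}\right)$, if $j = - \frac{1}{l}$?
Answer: $- \frac{637}{6} \approx -106.17$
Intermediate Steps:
$l = -6$ ($l = -3 - 3 = -6$)
$j = \frac{1}{6}$ ($j = - \frac{1}{-6} = \left(-1\right) \left(- \frac{1}{6}\right) = \frac{1}{6} \approx 0.16667$)
$Z = 12$ ($Z = 2 \left(-1\right)^{2} \cdot 3 \cdot 2 = 2 \cdot 1 \cdot 3 \cdot 2 = 2 \cdot 3 \cdot 2 = 6 \cdot 2 = 12$)
$R{\left(k,B \right)} = \frac{1}{6} + k$ ($R{\left(k,B \right)} = k + \frac{1}{6} = \frac{1}{6} + k$)
$- 13 \left(Z + R{\left(-4,5 \right)}\right) = - 13 \left(12 + \left(\frac{1}{6} - 4\right)\right) = - 13 \left(12 - \frac{23}{6}\right) = \left(-13\right) \frac{49}{6} = - \frac{637}{6}$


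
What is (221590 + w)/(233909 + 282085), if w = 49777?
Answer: 271367/515994 ≈ 0.52591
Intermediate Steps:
(221590 + w)/(233909 + 282085) = (221590 + 49777)/(233909 + 282085) = 271367/515994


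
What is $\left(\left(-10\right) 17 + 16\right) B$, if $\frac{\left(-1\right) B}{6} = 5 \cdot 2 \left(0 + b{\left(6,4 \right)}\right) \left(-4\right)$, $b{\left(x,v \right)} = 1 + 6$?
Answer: $-258720$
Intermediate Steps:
$b{\left(x,v \right)} = 7$
$B = 1680$ ($B = - 6 \cdot 5 \cdot 2 \left(0 + 7\right) \left(-4\right) = - 6 \cdot 5 \cdot 2 \cdot 7 \left(-4\right) = - 6 \cdot 5 \cdot 14 \left(-4\right) = - 6 \cdot 70 \left(-4\right) = \left(-6\right) \left(-280\right) = 1680$)
$\left(\left(-10\right) 17 + 16\right) B = \left(\left(-10\right) 17 + 16\right) 1680 = \left(-170 + 16\right) 1680 = \left(-154\right) 1680 = -258720$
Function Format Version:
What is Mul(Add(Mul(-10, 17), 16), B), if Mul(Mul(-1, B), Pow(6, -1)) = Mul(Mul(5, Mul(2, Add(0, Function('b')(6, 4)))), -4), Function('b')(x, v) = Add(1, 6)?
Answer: -258720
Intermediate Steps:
Function('b')(x, v) = 7
B = 1680 (B = Mul(-6, Mul(Mul(5, Mul(2, Add(0, 7))), -4)) = Mul(-6, Mul(Mul(5, Mul(2, 7)), -4)) = Mul(-6, Mul(Mul(5, 14), -4)) = Mul(-6, Mul(70, -4)) = Mul(-6, -280) = 1680)
Mul(Add(Mul(-10, 17), 16), B) = Mul(Add(Mul(-10, 17), 16), 1680) = Mul(Add(-170, 16), 1680) = Mul(-154, 1680) = -258720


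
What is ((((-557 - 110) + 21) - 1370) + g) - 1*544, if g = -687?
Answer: -3247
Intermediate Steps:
((((-557 - 110) + 21) - 1370) + g) - 1*544 = ((((-557 - 110) + 21) - 1370) - 687) - 1*544 = (((-667 + 21) - 1370) - 687) - 544 = ((-646 - 1370) - 687) - 544 = (-2016 - 687) - 544 = -2703 - 544 = -3247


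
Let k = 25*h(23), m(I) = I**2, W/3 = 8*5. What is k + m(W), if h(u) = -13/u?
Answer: 330875/23 ≈ 14386.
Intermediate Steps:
W = 120 (W = 3*(8*5) = 3*40 = 120)
k = -325/23 (k = 25*(-13/23) = -325/23 ≈ -14.130)
k + m(W) = -325/23 + 120**2 = -325/23 + 14400 = 330875/23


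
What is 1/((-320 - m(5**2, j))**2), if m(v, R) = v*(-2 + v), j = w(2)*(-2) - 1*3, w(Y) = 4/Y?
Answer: 1/801025 ≈ 1.2484e-6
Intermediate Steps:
j = -7 (j = (4/2)*(-2) - 1*3 = (4*(1/2))*(-2) - 3 = 2*(-2) - 3 = -4 - 3 = -7)
1/((-320 - m(5**2, j))**2) = 1/((-320 - 5**2*(-2 + 5**2))**2) = 1/((-320 - 25*(-2 + 25))**2) = 1/((-320 - 25*23)**2) = 1/((-320 - 1*575)**2) = 1/((-320 - 575)**2) = 1/((-895)**2) = 1/801025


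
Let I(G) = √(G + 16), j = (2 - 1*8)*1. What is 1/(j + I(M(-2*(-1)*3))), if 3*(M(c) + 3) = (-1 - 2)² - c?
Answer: -3/11 - √14/22 ≈ -0.44280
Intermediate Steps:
M(c) = -c/3 (M(c) = -3 + ((-1 - 2)² - c)/3 = -3 + ((-3)² - c)/3 = -3 + (9 - c)/3 = -3 + (3 - c/3) = -c/3)
j = -6 (j = (2 - 8)*1 = -6*1 = -6)
I(G) = √(16 + G)
1/(j + I(M(-2*(-1)*3))) = 1/(-6 + √(16 - (-2*(-1))*3/3)) = 1/(-6 + √(16 - 2*3/3)) = 1/(-6 + √(16 - ⅓*6)) = 1/(-6 + √(16 - 2)) = 1/(-6 + √14)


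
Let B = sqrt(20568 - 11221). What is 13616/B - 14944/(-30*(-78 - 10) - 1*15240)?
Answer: 1868/1575 + 13616*sqrt(9347)/9347 ≈ 142.02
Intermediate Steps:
B = sqrt(9347) ≈ 96.680
13616/B - 14944/(-30*(-78 - 10) - 1*15240) = 13616/(sqrt(9347)) - 14944/(-30*(-78 - 10) - 1*15240) = 13616*(sqrt(9347)/9347) - 14944/(-30*(-88) - 15240) = 13616*sqrt(9347)/9347 - 14944/(2640 - 15240) = 13616*sqrt(9347)/9347 - 14944/(-12600) = 13616*sqrt(9347)/9347 - 14944*(-1/12600) = 13616*sqrt(9347)/9347 + 1868/1575 = 1868/1575 + 13616*sqrt(9347)/9347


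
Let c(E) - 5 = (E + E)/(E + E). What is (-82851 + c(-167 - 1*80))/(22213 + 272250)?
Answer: -82845/294463 ≈ -0.28134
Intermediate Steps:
c(E) = 6 (c(E) = 5 + (E + E)/(E + E) = 5 + (2*E)/((2*E)) = 5 + (2*E)*(1/(2*E)) = 5 + 1 = 6)
(-82851 + c(-167 - 1*80))/(22213 + 272250) = (-82851 + 6)/(22213 + 272250) = -82845/294463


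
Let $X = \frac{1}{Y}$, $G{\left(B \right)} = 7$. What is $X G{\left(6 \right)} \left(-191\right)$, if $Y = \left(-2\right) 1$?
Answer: $\frac{1337}{2} \approx 668.5$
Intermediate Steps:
$Y = -2$
$X = - \frac{1}{2}$ ($X = \frac{1}{-2} = - \frac{1}{2} \approx -0.5$)
$X G{\left(6 \right)} \left(-191\right) = \left(- \frac{1}{2}\right) 7 \left(-191\right) = \left(- \frac{7}{2}\right) \left(-191\right) = \frac{1337}{2}$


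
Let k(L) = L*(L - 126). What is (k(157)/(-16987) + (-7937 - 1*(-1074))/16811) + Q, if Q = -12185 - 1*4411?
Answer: -4739492513290/285568457 ≈ -16597.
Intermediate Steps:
k(L) = L*(-126 + L)
Q = -16596 (Q = -12185 - 4411 = -16596)
(k(157)/(-16987) + (-7937 - 1*(-1074))/16811) + Q = ((157*(-126 + 157))/(-16987) + (-7937 - 1*(-1074))/16811) - 16596 = ((157*31)*(-1/16987) + (-7937 + 1074)*(1/16811)) - 16596 = (4867*(-1/16987) - 6863*1/16811) - 16596 = (-4867/16987 - 6863/16811) - 16596 = -198400918/285568457 - 16596 = -4739492513290/285568457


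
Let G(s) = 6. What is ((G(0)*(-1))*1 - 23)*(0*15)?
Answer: 0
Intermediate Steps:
((G(0)*(-1))*1 - 23)*(0*15) = ((6*(-1))*1 - 23)*(0*15) = (-6*1 - 23)*0 = (-6 - 23)*0 = -29*0 = 0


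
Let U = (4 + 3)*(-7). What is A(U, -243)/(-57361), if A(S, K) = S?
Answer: 49/57361 ≈ 0.00085424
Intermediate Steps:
U = -49 (U = 7*(-7) = -49)
A(U, -243)/(-57361) = -49/(-57361) = -49*(-1/57361) = 49/57361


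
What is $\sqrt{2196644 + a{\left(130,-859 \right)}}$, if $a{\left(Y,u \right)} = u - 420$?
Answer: $\sqrt{2195365} \approx 1481.7$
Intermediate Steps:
$a{\left(Y,u \right)} = -420 + u$ ($a{\left(Y,u \right)} = u - 420 = -420 + u$)
$\sqrt{2196644 + a{\left(130,-859 \right)}} = \sqrt{2196644 - 1279} = \sqrt{2195365}$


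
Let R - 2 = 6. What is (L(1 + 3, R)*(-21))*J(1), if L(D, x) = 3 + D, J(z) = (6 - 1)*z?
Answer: -735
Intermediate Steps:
R = 8 (R = 2 + 6 = 8)
J(z) = 5*z
(L(1 + 3, R)*(-21))*J(1) = ((3 + (1 + 3))*(-21))*(5*1) = ((3 + 4)*(-21))*5 = (7*(-21))*5 = -147*5 = -735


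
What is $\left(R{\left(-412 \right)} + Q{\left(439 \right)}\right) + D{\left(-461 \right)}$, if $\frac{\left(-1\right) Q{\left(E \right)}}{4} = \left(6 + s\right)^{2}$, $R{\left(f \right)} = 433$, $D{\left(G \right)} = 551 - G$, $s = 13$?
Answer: $1$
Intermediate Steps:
$Q{\left(E \right)} = -1444$ ($Q{\left(E \right)} = - 4 \left(6 + 13\right)^{2} = - 4 \cdot 19^{2} = \left(-4\right) 361 = -1444$)
$\left(R{\left(-412 \right)} + Q{\left(439 \right)}\right) + D{\left(-461 \right)} = \left(433 - 1444\right) + \left(551 - -461\right) = -1011 + \left(551 + 461\right) = -1011 + 1012 = 1$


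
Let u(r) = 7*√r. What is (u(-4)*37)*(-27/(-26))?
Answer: 6993*I/13 ≈ 537.92*I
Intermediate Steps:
(u(-4)*37)*(-27/(-26)) = ((7*√(-4))*37)*(-27/(-26)) = ((7*(2*I))*37)*(-27*(-1/26)) = ((14*I)*37)*(27/26) = (518*I)*(27/26) = 6993*I/13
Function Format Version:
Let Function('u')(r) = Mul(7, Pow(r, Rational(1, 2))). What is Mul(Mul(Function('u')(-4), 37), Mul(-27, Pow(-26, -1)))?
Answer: Mul(Rational(6993, 13), I) ≈ Mul(537.92, I)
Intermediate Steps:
Mul(Mul(Function('u')(-4), 37), Mul(-27, Pow(-26, -1))) = Mul(Mul(Mul(7, Pow(-4, Rational(1, 2))), 37), Mul(-27, Pow(-26, -1))) = Mul(Mul(Mul(7, Mul(2, I)), 37), Mul(-27, Rational(-1, 26))) = Mul(Mul(Mul(14, I), 37), Rational(27, 26)) = Mul(Mul(518, I), Rational(27, 26)) = Mul(Rational(6993, 13), I)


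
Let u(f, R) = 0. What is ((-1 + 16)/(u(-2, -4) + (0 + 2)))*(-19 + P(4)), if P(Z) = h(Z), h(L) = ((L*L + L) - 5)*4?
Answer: 615/2 ≈ 307.50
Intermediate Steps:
h(L) = -20 + 4*L + 4*L² (h(L) = ((L² + L) - 5)*4 = ((L + L²) - 5)*4 = (-5 + L + L²)*4 = -20 + 4*L + 4*L²)
P(Z) = -20 + 4*Z + 4*Z²
((-1 + 16)/(u(-2, -4) + (0 + 2)))*(-19 + P(4)) = ((-1 + 16)/(0 + (0 + 2)))*(-19 + (-20 + 4*4 + 4*4²)) = (15/(0 + 2))*(-19 + (-20 + 16 + 4*16)) = (15/2)*(-19 + (-20 + 16 + 64)) = (15*(½))*(-19 + 60) = (15/2)*41 = 615/2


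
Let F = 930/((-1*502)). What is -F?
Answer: 465/251 ≈ 1.8526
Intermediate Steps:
F = -465/251 (F = 930/(-502) = 930*(-1/502) = -465/251 ≈ -1.8526)
-F = -1*(-465/251) = 465/251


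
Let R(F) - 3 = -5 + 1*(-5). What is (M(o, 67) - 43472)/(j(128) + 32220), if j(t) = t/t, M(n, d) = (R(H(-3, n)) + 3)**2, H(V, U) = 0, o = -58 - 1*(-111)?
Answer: -6208/4603 ≈ -1.3487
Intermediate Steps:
o = 53 (o = -58 + 111 = 53)
R(F) = -7 (R(F) = 3 + (-5 + 1*(-5)) = 3 + (-5 - 5) = 3 - 10 = -7)
M(n, d) = 16 (M(n, d) = (-7 + 3)**2 = (-4)**2 = 16)
j(t) = 1
(M(o, 67) - 43472)/(j(128) + 32220) = (16 - 43472)/(1 + 32220) = -43456/32221 = -43456*1/32221 = -6208/4603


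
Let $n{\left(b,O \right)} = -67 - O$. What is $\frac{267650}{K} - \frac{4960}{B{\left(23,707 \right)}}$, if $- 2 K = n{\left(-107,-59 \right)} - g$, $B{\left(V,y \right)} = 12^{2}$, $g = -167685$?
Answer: $- \frac{56797570}{1509093} \approx -37.637$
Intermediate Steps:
$B{\left(V,y \right)} = 144$
$K = - \frac{167677}{2}$ ($K = - \frac{\left(-67 - -59\right) - -167685}{2} = - \frac{\left(-67 + 59\right) + 167685}{2} = - \frac{-8 + 167685}{2} = \left(- \frac{1}{2}\right) 167677 = - \frac{167677}{2} \approx -83839.0$)
$\frac{267650}{K} - \frac{4960}{B{\left(23,707 \right)}} = \frac{267650}{- \frac{167677}{2}} - \frac{4960}{144} = 267650 \left(- \frac{2}{167677}\right) - \frac{310}{9} = - \frac{535300}{167677} - \frac{310}{9} = - \frac{56797570}{1509093}$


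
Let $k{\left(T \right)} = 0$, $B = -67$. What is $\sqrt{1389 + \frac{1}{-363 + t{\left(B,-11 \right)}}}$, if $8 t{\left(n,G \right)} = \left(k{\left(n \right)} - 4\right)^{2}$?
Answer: $\frac{2 \sqrt{125357}}{19} \approx 37.269$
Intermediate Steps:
$t{\left(n,G \right)} = 2$ ($t{\left(n,G \right)} = \frac{\left(0 - 4\right)^{2}}{8} = \frac{\left(-4\right)^{2}}{8} = \frac{1}{8} \cdot 16 = 2$)
$\sqrt{1389 + \frac{1}{-363 + t{\left(B,-11 \right)}}} = \sqrt{1389 + \frac{1}{-363 + 2}} = \sqrt{1389 + \frac{1}{-361}} = \sqrt{1389 - \frac{1}{361}} = \sqrt{\frac{501428}{361}} = \frac{2 \sqrt{125357}}{19}$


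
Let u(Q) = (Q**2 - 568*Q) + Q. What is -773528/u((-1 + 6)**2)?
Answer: 386764/6775 ≈ 57.087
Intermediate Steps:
u(Q) = Q**2 - 567*Q
-773528/u((-1 + 6)**2) = -773528*1/((-1 + 6)**2*(-567 + (-1 + 6)**2)) = -773528*1/(25*(-567 + 5**2)) = -773528*1/(25*(-567 + 25)) = -773528/(25*(-542)) = -773528/(-13550) = -773528*(-1/13550) = 386764/6775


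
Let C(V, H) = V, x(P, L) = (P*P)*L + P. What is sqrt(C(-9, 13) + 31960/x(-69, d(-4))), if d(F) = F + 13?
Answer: I*sqrt(37759767)/2139 ≈ 2.8728*I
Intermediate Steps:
d(F) = 13 + F
x(P, L) = P + L*P**2 (x(P, L) = P**2*L + P = L*P**2 + P = P + L*P**2)
sqrt(C(-9, 13) + 31960/x(-69, d(-4))) = sqrt(-9 + 31960/((-69*(1 + (13 - 4)*(-69))))) = sqrt(-9 + 31960/((-69*(1 + 9*(-69))))) = sqrt(-9 + 31960/((-69*(1 - 621)))) = sqrt(-9 + 31960/((-69*(-620)))) = sqrt(-9 + 31960/42780) = sqrt(-9 + 31960*(1/42780)) = sqrt(-9 + 1598/2139) = sqrt(-17653/2139) = I*sqrt(37759767)/2139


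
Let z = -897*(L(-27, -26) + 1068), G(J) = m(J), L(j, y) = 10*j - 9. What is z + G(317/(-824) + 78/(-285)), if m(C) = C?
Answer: -55401390779/78280 ≈ -7.0773e+5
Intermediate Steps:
L(j, y) = -9 + 10*j
G(J) = J
z = -707733 (z = -897*((-9 + 10*(-27)) + 1068) = -897*((-9 - 270) + 1068) = -897*(-279 + 1068) = -897*789 = -707733)
z + G(317/(-824) + 78/(-285)) = -707733 + (317/(-824) + 78/(-285)) = -707733 + (317*(-1/824) + 78*(-1/285)) = -707733 + (-317/824 - 26/95) = -707733 - 51539/78280 = -55401390779/78280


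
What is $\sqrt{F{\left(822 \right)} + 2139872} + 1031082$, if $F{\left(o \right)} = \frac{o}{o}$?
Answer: $1031082 + \sqrt{2139873} \approx 1.0325 \cdot 10^{6}$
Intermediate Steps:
$F{\left(o \right)} = 1$
$\sqrt{F{\left(822 \right)} + 2139872} + 1031082 = \sqrt{1 + 2139872} + 1031082 = \sqrt{2139873} + 1031082 = 1031082 + \sqrt{2139873}$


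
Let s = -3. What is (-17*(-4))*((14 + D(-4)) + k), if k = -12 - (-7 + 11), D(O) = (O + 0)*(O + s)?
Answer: 1768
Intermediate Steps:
D(O) = O*(-3 + O) (D(O) = (O + 0)*(O - 3) = O*(-3 + O))
k = -16 (k = -12 - 1*4 = -12 - 4 = -16)
(-17*(-4))*((14 + D(-4)) + k) = (-17*(-4))*((14 - 4*(-3 - 4)) - 16) = 68*((14 - 4*(-7)) - 16) = 68*((14 + 28) - 16) = 68*(42 - 16) = 68*26 = 1768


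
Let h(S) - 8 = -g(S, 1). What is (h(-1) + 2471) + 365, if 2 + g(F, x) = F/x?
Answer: 2847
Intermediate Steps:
g(F, x) = -2 + F/x
h(S) = 10 - S (h(S) = 8 - (-2 + S/1) = 8 - (-2 + S*1) = 8 - (-2 + S) = 8 + (2 - S) = 10 - S)
(h(-1) + 2471) + 365 = ((10 - 1*(-1)) + 2471) + 365 = ((10 + 1) + 2471) + 365 = (11 + 2471) + 365 = 2482 + 365 = 2847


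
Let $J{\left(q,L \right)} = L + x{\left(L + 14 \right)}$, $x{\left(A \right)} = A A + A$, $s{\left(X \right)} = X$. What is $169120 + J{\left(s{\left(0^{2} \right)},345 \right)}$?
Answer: $298705$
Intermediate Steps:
$x{\left(A \right)} = A + A^{2}$ ($x{\left(A \right)} = A^{2} + A = A + A^{2}$)
$J{\left(q,L \right)} = L + \left(14 + L\right) \left(15 + L\right)$ ($J{\left(q,L \right)} = L + \left(L + 14\right) \left(1 + \left(L + 14\right)\right) = L + \left(14 + L\right) \left(1 + \left(14 + L\right)\right) = L + \left(14 + L\right) \left(15 + L\right)$)
$169120 + J{\left(s{\left(0^{2} \right)},345 \right)} = 169120 + \left(345 + \left(14 + 345\right) \left(15 + 345\right)\right) = 169120 + \left(345 + 359 \cdot 360\right) = 169120 + \left(345 + 129240\right) = 169120 + 129585 = 298705$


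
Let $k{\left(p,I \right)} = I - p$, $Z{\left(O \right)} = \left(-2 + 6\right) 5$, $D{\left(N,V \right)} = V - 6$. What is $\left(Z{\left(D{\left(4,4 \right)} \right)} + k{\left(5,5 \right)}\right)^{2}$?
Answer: $400$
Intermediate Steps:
$D{\left(N,V \right)} = -6 + V$ ($D{\left(N,V \right)} = V - 6 = -6 + V$)
$Z{\left(O \right)} = 20$ ($Z{\left(O \right)} = 4 \cdot 5 = 20$)
$\left(Z{\left(D{\left(4,4 \right)} \right)} + k{\left(5,5 \right)}\right)^{2} = \left(20 + \left(5 - 5\right)\right)^{2} = \left(20 + 0\right)^{2} = 20^{2} = 400$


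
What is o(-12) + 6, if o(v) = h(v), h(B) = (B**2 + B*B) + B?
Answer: 282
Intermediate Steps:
h(B) = B + 2*B**2 (h(B) = (B**2 + B**2) + B = 2*B**2 + B = B + 2*B**2)
o(v) = v*(1 + 2*v)
o(-12) + 6 = -12*(1 + 2*(-12)) + 6 = -12*(1 - 24) + 6 = -12*(-23) + 6 = 276 + 6 = 282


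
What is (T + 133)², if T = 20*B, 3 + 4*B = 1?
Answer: 15129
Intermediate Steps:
B = -½ (B = -¾ + (¼)*1 = -¾ + ¼ = -½ ≈ -0.50000)
T = -10 (T = 20*(-½) = -10)
(T + 133)² = (-10 + 133)² = 123² = 15129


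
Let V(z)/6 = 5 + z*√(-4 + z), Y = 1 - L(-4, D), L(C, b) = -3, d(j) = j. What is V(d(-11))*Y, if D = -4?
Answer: 120 - 264*I*√15 ≈ 120.0 - 1022.5*I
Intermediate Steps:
Y = 4 (Y = 1 - 1*(-3) = 1 + 3 = 4)
V(z) = 30 + 6*z*√(-4 + z) (V(z) = 6*(5 + z*√(-4 + z)) = 30 + 6*z*√(-4 + z))
V(d(-11))*Y = (30 + 6*(-11)*√(-4 - 11))*4 = (30 + 6*(-11)*√(-15))*4 = (30 + 6*(-11)*(I*√15))*4 = (30 - 66*I*√15)*4 = 120 - 264*I*√15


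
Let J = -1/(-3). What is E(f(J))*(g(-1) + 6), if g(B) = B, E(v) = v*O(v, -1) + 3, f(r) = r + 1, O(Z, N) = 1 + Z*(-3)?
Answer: -5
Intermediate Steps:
O(Z, N) = 1 - 3*Z
J = 1/3 (J = -(-1)/3 = -1*(-1/3) = 1/3 ≈ 0.33333)
f(r) = 1 + r
E(v) = 3 + v*(1 - 3*v) (E(v) = v*(1 - 3*v) + 3 = 3 + v*(1 - 3*v))
E(f(J))*(g(-1) + 6) = (3 - (1 + 1/3)*(-1 + 3*(1 + 1/3)))*(-1 + 6) = (3 - 1*4/3*(-1 + 3*(4/3)))*5 = (3 - 1*4/3*(-1 + 4))*5 = (3 - 1*4/3*3)*5 = (3 - 4)*5 = -1*5 = -5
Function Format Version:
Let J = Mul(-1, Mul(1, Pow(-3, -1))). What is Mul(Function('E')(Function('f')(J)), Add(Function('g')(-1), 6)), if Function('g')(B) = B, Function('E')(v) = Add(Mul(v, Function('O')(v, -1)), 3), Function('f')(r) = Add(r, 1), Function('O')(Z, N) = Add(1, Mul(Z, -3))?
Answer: -5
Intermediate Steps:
Function('O')(Z, N) = Add(1, Mul(-3, Z))
J = Rational(1, 3) (J = Mul(-1, Mul(1, Rational(-1, 3))) = Mul(-1, Rational(-1, 3)) = Rational(1, 3) ≈ 0.33333)
Function('f')(r) = Add(1, r)
Function('E')(v) = Add(3, Mul(v, Add(1, Mul(-3, v)))) (Function('E')(v) = Add(Mul(v, Add(1, Mul(-3, v))), 3) = Add(3, Mul(v, Add(1, Mul(-3, v)))))
Mul(Function('E')(Function('f')(J)), Add(Function('g')(-1), 6)) = Mul(Add(3, Mul(-1, Add(1, Rational(1, 3)), Add(-1, Mul(3, Add(1, Rational(1, 3)))))), Add(-1, 6)) = Mul(Add(3, Mul(-1, Rational(4, 3), Add(-1, Mul(3, Rational(4, 3))))), 5) = Mul(Add(3, Mul(-1, Rational(4, 3), Add(-1, 4))), 5) = Mul(Add(3, Mul(-1, Rational(4, 3), 3)), 5) = Mul(Add(3, -4), 5) = Mul(-1, 5) = -5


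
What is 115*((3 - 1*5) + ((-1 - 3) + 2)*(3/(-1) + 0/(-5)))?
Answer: 460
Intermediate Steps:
115*((3 - 1*5) + ((-1 - 3) + 2)*(3/(-1) + 0/(-5))) = 115*((3 - 5) + (-4 + 2)*(3*(-1) + 0*(-⅕))) = 115*(-2 - 2*(-3 + 0)) = 115*(-2 - 2*(-3)) = 115*(-2 + 6) = 115*4 = 460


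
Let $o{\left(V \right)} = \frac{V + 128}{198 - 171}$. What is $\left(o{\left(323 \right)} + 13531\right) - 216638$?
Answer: $- \frac{5483438}{27} \approx -2.0309 \cdot 10^{5}$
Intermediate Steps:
$o{\left(V \right)} = \frac{128}{27} + \frac{V}{27}$ ($o{\left(V \right)} = \frac{128 + V}{27} = \left(128 + V\right) \frac{1}{27} = \frac{128}{27} + \frac{V}{27}$)
$\left(o{\left(323 \right)} + 13531\right) - 216638 = \left(\left(\frac{128}{27} + \frac{1}{27} \cdot 323\right) + 13531\right) - 216638 = \left(\left(\frac{128}{27} + \frac{323}{27}\right) + 13531\right) - 216638 = \left(\frac{451}{27} + 13531\right) - 216638 = \frac{365788}{27} - 216638 = - \frac{5483438}{27}$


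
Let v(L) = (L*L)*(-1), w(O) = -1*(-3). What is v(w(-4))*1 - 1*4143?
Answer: -4152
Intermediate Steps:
w(O) = 3
v(L) = -L² (v(L) = L²*(-1) = -L²)
v(w(-4))*1 - 1*4143 = -1*3²*1 - 1*4143 = -1*9*1 - 4143 = -9*1 - 4143 = -9 - 4143 = -4152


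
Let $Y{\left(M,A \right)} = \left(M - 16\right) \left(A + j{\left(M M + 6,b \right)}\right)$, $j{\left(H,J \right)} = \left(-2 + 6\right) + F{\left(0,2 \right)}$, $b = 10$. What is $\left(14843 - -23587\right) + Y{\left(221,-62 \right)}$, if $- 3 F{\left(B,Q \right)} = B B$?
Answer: $26540$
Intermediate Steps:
$F{\left(B,Q \right)} = - \frac{B^{2}}{3}$ ($F{\left(B,Q \right)} = - \frac{B B}{3} = - \frac{B^{2}}{3}$)
$j{\left(H,J \right)} = 4$ ($j{\left(H,J \right)} = \left(-2 + 6\right) - \frac{0^{2}}{3} = 4 - 0 = 4 + 0 = 4$)
$Y{\left(M,A \right)} = \left(-16 + M\right) \left(4 + A\right)$ ($Y{\left(M,A \right)} = \left(M - 16\right) \left(A + 4\right) = \left(-16 + M\right) \left(4 + A\right)$)
$\left(14843 - -23587\right) + Y{\left(221,-62 \right)} = \left(14843 - -23587\right) - 11890 = \left(14843 + 23587\right) + \left(-64 + 992 + 884 - 13702\right) = 38430 - 11890 = 26540$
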